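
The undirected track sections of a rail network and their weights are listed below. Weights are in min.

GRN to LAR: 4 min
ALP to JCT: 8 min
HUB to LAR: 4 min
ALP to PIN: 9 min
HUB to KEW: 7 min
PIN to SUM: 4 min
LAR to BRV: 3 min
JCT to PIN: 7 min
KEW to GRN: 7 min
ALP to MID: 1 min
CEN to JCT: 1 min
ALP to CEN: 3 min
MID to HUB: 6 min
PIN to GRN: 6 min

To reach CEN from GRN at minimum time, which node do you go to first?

PIN

Compare a few routes:
GRN–PIN–JCT–CEN: 6+7+1 = 14
GRN–LAR–HUB–MID–ALP–JCT–CEN: 4+4+6+1+8+1 = 24
GRN–PIN–ALP–CEN: 6+9+3 = 18
GRN–LAR–HUB–MID–ALP–CEN: 4+4+6+1+3 = 18
The minimum is 14 min via GRN–PIN–JCT–CEN.
So from GRN the first move is to PIN.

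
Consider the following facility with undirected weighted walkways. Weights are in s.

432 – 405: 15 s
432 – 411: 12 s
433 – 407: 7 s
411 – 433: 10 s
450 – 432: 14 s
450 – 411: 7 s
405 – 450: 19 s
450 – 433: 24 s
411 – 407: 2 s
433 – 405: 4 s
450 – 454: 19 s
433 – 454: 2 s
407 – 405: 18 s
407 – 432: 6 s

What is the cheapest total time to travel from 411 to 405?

Shortest distances from 411:
411: 0
407: 2  (via 411)
450: 7  (via 411)
432: 8  (via 407)
433: 9  (via 407)
454: 11  (via 433)
405: 13  (via 433)
Shortest route: 411–407–433–405 = 13 s.

13 s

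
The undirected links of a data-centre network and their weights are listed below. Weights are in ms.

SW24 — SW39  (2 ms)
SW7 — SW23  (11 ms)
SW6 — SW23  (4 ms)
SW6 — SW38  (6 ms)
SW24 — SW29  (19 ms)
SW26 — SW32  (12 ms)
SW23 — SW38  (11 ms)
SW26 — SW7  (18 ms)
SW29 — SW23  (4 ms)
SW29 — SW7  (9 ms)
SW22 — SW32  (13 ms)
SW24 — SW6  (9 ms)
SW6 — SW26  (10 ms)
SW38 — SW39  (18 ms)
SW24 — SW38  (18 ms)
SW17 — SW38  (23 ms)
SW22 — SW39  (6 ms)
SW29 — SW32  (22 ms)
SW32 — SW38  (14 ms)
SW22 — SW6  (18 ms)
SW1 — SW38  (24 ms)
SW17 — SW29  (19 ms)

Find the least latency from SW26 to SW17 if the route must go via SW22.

Shortest SW26→SW22: SW26–SW32–SW22 = 25
Best SW22 to SW17: SW22–SW39–SW24–SW6–SW23–SW29–SW17 costing 44
Total via SW22: 25 + 44 = 69 ms.

69 ms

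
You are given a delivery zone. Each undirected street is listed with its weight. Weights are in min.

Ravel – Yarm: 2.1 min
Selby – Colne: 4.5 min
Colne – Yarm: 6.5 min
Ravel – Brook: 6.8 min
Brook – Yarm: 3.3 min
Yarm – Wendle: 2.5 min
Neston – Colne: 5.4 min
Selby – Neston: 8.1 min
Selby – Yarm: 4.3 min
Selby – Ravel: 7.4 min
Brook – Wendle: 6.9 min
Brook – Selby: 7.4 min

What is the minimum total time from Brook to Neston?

15.2 min

Enumerating some paths:
Brook - Yarm - Selby - Neston: 3.3+4.3+8.1 = 15.7
Brook - Selby - Neston: 7.4+8.1 = 15.5
Brook - Yarm - Colne - Neston: 3.3+6.5+5.4 = 15.2
The minimum is 15.2 min via Brook - Yarm - Colne - Neston.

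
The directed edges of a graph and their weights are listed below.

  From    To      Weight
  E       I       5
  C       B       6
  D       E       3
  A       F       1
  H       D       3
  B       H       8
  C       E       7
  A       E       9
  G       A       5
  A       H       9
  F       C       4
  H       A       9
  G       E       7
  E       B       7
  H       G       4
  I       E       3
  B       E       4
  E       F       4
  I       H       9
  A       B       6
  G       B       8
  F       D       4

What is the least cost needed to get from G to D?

10

Shortest distances from G:
G: 0
A: 5  (via G)
F: 6  (via A)
E: 7  (via G)
B: 8  (via G)
C: 10  (via F)
D: 10  (via F)
Shortest route: G–A–F–D = 10.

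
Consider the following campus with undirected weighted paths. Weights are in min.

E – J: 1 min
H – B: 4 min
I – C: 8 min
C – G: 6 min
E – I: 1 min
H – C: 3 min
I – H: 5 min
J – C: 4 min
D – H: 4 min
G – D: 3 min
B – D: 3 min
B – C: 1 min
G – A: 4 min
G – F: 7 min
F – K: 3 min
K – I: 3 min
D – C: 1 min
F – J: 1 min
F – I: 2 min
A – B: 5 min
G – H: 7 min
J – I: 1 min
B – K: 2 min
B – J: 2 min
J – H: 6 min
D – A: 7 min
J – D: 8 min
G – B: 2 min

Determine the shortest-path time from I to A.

Candidate routes:
I → E → J → B → A: 1+1+2+5 = 9
I → K → B → A: 3+2+5 = 10
I → J → B → A: 1+2+5 = 8
I → J → B → G → A: 1+2+2+4 = 9
Cheapest is I → J → B → A at 8 min.

8 min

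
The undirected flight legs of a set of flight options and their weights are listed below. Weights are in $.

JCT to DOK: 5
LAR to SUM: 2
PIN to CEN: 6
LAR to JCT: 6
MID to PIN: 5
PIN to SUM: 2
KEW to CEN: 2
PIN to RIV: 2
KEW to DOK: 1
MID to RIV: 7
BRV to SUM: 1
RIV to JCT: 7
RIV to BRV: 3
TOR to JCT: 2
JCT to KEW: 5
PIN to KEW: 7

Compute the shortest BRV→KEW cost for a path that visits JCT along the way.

$14

Best BRV to JCT: BRV–SUM–LAR–JCT costing 9
Shortest JCT→KEW: JCT–KEW = 5
Total via JCT: 9 + 5 = $14.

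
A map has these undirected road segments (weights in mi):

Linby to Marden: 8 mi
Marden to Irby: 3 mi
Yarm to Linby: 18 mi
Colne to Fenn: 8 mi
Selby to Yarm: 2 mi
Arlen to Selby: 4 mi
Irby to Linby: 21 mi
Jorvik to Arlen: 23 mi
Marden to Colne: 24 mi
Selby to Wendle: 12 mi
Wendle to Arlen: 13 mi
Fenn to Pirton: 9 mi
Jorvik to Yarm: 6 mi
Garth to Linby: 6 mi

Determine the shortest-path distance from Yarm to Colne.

Settle nodes by increasing distance from Yarm:
Yarm: 0
Selby: 2  (via Yarm)
Jorvik: 6  (via Yarm)
Arlen: 6  (via Selby)
Wendle: 14  (via Selby)
Linby: 18  (via Yarm)
Garth: 24  (via Linby)
Marden: 26  (via Linby)
Irby: 29  (via Marden)
Colne: 50  (via Marden)
Shortest route: Yarm–Linby–Marden–Colne = 50 mi.

50 mi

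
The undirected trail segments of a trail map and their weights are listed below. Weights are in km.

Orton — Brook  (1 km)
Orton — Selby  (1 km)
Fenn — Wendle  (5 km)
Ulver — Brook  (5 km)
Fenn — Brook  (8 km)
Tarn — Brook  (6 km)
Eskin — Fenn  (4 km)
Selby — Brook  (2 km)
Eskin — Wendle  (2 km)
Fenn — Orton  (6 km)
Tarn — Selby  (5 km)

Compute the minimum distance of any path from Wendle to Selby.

Compare a few routes:
Wendle - Fenn - Orton - Brook - Selby: 5+6+1+2 = 14
Wendle - Fenn - Orton - Selby: 5+6+1 = 12
Wendle - Eskin - Fenn - Orton - Selby: 2+4+6+1 = 13
The minimum is 12 km via Wendle - Fenn - Orton - Selby.

12 km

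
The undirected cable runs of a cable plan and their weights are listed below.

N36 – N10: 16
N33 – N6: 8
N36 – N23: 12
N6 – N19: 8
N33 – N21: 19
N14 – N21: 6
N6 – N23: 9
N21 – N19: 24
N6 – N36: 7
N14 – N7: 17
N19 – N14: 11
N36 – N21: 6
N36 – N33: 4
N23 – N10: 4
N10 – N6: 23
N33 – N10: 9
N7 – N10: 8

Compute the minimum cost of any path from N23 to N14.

24

Candidate routes:
N23–N6–N36–N21–N14: 9+7+6+6 = 28
N23–N10–N33–N36–N21–N14: 4+9+4+6+6 = 29
N23–N6–N19–N14: 9+8+11 = 28
N23–N36–N21–N14: 12+6+6 = 24
The minimum is 24 via N23–N36–N21–N14.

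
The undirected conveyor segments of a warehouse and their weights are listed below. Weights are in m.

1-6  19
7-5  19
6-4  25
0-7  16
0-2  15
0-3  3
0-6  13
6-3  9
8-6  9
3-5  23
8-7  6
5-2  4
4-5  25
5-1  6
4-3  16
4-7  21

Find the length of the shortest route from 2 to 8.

29 m

Compare a few routes:
2 - 0 - 3 - 6 - 8: 15+3+9+9 = 36
2 - 0 - 7 - 8: 15+16+6 = 37
2 - 5 - 7 - 8: 4+19+6 = 29
2 - 0 - 6 - 8: 15+13+9 = 37
Cheapest is 2 - 5 - 7 - 8 at 29 m.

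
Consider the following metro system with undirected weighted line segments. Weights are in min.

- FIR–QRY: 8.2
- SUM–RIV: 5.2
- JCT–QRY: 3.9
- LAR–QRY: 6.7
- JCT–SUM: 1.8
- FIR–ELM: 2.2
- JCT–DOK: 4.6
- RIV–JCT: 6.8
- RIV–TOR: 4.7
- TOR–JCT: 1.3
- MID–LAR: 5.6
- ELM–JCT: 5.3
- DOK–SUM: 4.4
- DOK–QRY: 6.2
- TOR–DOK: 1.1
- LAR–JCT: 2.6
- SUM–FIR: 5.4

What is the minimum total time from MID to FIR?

Settle nodes by increasing distance from MID:
MID: 0
LAR: 5.6  (via MID)
JCT: 8.2  (via LAR)
TOR: 9.5  (via JCT)
SUM: 10  (via JCT)
DOK: 10.6  (via TOR)
QRY: 12.1  (via JCT)
ELM: 13.5  (via JCT)
RIV: 14.2  (via TOR)
FIR: 15.4  (via SUM)
Shortest route: MID → LAR → JCT → SUM → FIR = 15.4 min.

15.4 min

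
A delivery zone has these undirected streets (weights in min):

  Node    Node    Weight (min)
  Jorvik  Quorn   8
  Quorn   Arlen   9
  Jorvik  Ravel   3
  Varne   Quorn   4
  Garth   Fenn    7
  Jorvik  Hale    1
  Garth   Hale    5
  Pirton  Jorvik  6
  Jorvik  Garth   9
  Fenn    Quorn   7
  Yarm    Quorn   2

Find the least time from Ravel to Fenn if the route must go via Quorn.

18 min

Shortest Ravel→Quorn: Ravel–Jorvik–Quorn = 11
Shortest Quorn→Fenn: Quorn–Fenn = 7
Total via Quorn: 11 + 7 = 18 min.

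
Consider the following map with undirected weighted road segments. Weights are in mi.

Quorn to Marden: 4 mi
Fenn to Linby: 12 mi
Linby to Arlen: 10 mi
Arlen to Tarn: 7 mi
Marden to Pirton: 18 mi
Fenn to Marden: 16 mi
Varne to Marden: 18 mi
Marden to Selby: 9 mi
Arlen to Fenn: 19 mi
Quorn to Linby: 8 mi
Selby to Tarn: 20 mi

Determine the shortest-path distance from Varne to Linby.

30 mi

Running Dijkstra from Varne:
Varne: 0
Marden: 18  (via Varne)
Quorn: 22  (via Marden)
Selby: 27  (via Marden)
Linby: 30  (via Quorn)
Shortest route: Varne–Marden–Quorn–Linby = 30 mi.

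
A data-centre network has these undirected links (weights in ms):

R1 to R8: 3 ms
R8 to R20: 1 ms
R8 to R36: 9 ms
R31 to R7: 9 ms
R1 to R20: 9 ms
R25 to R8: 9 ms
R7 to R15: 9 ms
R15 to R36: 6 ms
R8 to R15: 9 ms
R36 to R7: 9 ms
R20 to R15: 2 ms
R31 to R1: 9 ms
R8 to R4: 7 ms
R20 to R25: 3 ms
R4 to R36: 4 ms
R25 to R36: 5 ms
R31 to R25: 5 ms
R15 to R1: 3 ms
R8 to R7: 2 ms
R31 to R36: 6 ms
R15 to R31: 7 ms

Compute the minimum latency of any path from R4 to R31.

10 ms

Settle nodes by increasing distance from R4:
R4: 0
R36: 4  (via R4)
R8: 7  (via R4)
R20: 8  (via R8)
R25: 9  (via R36)
R7: 9  (via R8)
R31: 10  (via R36)
Shortest route: R4–R36–R31 = 10 ms.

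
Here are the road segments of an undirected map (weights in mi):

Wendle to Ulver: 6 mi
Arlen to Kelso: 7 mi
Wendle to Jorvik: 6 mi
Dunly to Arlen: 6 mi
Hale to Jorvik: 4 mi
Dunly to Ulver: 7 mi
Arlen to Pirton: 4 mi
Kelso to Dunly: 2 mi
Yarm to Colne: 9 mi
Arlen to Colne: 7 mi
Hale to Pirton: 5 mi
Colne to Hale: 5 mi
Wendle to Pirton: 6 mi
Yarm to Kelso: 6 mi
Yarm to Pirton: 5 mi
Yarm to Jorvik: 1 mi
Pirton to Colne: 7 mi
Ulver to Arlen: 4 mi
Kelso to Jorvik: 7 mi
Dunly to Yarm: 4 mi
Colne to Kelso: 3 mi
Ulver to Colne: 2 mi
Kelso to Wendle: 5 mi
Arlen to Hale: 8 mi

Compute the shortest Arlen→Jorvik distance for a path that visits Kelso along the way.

Best Arlen to Kelso: Arlen → Kelso costing 7
Best Kelso to Jorvik: Kelso → Jorvik costing 7
Total via Kelso: 7 + 7 = 14 mi.

14 mi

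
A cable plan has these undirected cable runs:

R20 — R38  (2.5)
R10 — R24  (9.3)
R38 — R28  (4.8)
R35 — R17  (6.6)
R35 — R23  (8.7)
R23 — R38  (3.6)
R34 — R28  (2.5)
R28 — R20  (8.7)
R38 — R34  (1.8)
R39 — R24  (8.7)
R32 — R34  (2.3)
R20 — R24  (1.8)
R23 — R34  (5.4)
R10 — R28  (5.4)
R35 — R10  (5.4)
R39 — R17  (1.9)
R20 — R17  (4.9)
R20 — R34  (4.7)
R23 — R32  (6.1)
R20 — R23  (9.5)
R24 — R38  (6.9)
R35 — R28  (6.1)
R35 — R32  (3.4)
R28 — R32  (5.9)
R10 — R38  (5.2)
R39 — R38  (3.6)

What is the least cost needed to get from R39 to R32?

Candidate routes:
R39 → R38 → R34 → R32: 3.6+1.8+2.3 = 7.7
R39 → R38 → R20 → R34 → R32: 3.6+2.5+4.7+2.3 = 13.1
R39 → R17 → R35 → R32: 1.9+6.6+3.4 = 11.9
Cheapest is R39 → R38 → R34 → R32 at 7.7.

7.7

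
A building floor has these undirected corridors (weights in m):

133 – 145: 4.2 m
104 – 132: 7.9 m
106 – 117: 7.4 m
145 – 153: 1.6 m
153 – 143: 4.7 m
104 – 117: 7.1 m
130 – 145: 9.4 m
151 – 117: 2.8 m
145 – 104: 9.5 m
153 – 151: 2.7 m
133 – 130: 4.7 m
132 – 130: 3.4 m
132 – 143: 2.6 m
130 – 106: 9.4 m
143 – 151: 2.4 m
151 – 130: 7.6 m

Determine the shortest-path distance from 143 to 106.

Settle nodes by increasing distance from 143:
143: 0
151: 2.4  (via 143)
132: 2.6  (via 143)
153: 4.7  (via 143)
117: 5.2  (via 151)
130: 6  (via 132)
145: 6.3  (via 153)
133: 10.5  (via 145)
104: 10.5  (via 132)
106: 12.6  (via 117)
Shortest route: 143–151–117–106 = 12.6 m.

12.6 m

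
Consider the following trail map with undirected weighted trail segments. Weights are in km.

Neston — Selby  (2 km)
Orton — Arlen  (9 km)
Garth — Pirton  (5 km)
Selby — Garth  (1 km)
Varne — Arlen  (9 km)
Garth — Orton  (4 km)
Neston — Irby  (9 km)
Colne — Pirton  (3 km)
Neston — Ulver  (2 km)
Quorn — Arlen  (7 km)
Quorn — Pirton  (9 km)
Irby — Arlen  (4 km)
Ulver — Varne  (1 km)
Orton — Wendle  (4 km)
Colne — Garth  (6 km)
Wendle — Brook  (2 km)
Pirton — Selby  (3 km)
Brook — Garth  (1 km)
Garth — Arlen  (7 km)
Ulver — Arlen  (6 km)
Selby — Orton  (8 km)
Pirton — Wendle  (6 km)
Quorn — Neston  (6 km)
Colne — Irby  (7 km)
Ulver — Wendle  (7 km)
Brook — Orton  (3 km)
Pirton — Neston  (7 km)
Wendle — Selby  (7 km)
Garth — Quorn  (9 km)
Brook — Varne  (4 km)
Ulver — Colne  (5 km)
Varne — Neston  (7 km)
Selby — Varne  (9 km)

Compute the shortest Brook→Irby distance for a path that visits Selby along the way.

13 km

Best Brook to Selby: Brook → Garth → Selby costing 2
Best Selby to Irby: Selby → Neston → Irby costing 11
Total via Selby: 2 + 11 = 13 km.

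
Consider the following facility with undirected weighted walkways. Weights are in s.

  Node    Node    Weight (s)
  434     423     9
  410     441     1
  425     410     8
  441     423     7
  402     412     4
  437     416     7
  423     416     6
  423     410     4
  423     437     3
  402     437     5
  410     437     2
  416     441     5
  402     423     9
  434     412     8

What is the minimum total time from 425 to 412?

Settle nodes by increasing distance from 425:
425: 0
410: 8  (via 425)
441: 9  (via 410)
437: 10  (via 410)
423: 12  (via 410)
416: 14  (via 441)
402: 15  (via 437)
412: 19  (via 402)
Shortest route: 425 → 410 → 437 → 402 → 412 = 19 s.

19 s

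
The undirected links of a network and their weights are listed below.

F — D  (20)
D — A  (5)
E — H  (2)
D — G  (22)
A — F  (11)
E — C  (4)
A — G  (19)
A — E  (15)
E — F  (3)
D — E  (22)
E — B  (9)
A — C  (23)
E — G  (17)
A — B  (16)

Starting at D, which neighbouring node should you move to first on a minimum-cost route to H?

A

Enumerating some paths:
D–A–E–H: 5+15+2 = 22
D–A–F–E–H: 5+11+3+2 = 21
Cheapest is D–A–F–E–H at 21.
So from D the first move is to A.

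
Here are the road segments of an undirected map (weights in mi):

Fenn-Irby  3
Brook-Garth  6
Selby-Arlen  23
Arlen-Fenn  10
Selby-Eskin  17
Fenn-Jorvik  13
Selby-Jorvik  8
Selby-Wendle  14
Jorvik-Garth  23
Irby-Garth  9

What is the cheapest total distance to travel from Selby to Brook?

37 mi

Settle nodes by increasing distance from Selby:
Selby: 0
Jorvik: 8  (via Selby)
Wendle: 14  (via Selby)
Eskin: 17  (via Selby)
Fenn: 21  (via Jorvik)
Arlen: 23  (via Selby)
Irby: 24  (via Fenn)
Garth: 31  (via Jorvik)
Brook: 37  (via Garth)
Shortest route: Selby–Jorvik–Garth–Brook = 37 mi.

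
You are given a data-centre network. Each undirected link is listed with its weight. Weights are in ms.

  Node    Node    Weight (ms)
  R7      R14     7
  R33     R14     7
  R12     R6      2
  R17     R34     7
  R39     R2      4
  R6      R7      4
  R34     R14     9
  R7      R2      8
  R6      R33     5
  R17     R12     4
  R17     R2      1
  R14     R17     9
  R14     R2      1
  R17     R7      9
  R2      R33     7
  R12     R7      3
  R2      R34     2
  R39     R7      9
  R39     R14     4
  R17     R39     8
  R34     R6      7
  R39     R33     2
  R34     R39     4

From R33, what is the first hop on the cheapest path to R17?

Enumerating some paths:
R33 - R39 - R2 - R17: 2+4+1 = 7
R33 - R2 - R17: 7+1 = 8
R33 - R39 - R14 - R2 - R17: 2+4+1+1 = 8
R33 - R39 - R34 - R2 - R17: 2+4+2+1 = 9
The minimum is 7 ms via R33 - R39 - R2 - R17.
So from R33 the first move is to R39.

R39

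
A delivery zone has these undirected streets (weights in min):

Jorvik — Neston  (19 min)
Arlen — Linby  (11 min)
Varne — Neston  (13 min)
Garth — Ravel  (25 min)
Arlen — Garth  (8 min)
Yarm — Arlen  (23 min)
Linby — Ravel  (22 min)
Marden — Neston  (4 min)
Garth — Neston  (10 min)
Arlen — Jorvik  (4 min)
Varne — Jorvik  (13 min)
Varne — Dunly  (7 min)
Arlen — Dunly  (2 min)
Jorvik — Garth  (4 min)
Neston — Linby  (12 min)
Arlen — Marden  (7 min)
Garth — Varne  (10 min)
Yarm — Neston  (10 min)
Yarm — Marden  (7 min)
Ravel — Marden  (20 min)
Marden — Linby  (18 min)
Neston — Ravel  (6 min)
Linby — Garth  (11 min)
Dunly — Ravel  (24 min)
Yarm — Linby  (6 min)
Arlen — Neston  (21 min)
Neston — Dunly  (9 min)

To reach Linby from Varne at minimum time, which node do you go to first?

Candidate routes:
Varne–Dunly–Arlen–Linby: 7+2+11 = 20
Varne–Dunly–Arlen–Jorvik–Garth–Linby: 7+2+4+4+11 = 28
Varne–Garth–Linby: 10+11 = 21
Varne–Neston–Linby: 13+12 = 25
The minimum is 20 min via Varne–Dunly–Arlen–Linby.
So from Varne the first move is to Dunly.

Dunly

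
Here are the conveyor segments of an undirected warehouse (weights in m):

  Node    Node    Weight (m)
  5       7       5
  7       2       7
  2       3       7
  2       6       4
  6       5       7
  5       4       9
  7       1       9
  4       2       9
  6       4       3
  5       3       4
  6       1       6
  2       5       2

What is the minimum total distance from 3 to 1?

16 m

Settle nodes by increasing distance from 3:
3: 0
5: 4  (via 3)
2: 6  (via 5)
7: 9  (via 5)
6: 10  (via 2)
4: 13  (via 5)
1: 16  (via 6)
Shortest route: 3–5–2–6–1 = 16 m.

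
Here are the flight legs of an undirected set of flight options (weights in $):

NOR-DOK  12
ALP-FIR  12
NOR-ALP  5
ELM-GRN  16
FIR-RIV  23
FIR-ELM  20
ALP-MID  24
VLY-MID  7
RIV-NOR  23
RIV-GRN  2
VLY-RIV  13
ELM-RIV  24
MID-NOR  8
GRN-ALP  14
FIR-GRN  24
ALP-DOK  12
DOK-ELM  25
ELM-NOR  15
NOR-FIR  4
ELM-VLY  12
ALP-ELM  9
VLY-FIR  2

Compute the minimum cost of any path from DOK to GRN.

Shortest distances from DOK:
DOK: 0
NOR: 12  (via DOK)
ALP: 12  (via DOK)
FIR: 16  (via NOR)
VLY: 18  (via FIR)
MID: 20  (via NOR)
ELM: 21  (via ALP)
GRN: 26  (via ALP)
Shortest route: DOK–ALP–GRN = $26.

$26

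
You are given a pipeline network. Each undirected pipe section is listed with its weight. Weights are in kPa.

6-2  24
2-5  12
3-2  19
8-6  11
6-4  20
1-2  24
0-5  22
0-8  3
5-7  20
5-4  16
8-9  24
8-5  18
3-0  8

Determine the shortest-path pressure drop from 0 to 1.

Compare a few routes:
0 → 8 → 5 → 2 → 1: 3+18+12+24 = 57
0 → 5 → 2 → 1: 22+12+24 = 58
0 → 3 → 2 → 1: 8+19+24 = 51
0 → 8 → 6 → 2 → 1: 3+11+24+24 = 62
The minimum is 51 kPa via 0 → 3 → 2 → 1.

51 kPa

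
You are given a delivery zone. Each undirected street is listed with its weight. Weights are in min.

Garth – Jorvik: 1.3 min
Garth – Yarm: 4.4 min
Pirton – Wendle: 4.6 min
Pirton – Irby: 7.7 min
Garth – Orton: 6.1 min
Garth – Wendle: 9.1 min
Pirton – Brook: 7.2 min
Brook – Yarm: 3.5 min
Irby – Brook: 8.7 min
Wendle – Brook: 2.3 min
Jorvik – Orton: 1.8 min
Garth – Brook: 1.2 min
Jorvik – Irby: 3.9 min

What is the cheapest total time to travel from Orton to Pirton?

11.2 min

Enumerating some paths:
Orton - Garth - Brook - Wendle - Pirton: 6.1+1.2+2.3+4.6 = 14.2
Orton - Jorvik - Garth - Brook - Pirton: 1.8+1.3+1.2+7.2 = 11.5
Orton - Jorvik - Irby - Pirton: 1.8+3.9+7.7 = 13.4
Orton - Jorvik - Garth - Brook - Wendle - Pirton: 1.8+1.3+1.2+2.3+4.6 = 11.2
The minimum is 11.2 min via Orton - Jorvik - Garth - Brook - Wendle - Pirton.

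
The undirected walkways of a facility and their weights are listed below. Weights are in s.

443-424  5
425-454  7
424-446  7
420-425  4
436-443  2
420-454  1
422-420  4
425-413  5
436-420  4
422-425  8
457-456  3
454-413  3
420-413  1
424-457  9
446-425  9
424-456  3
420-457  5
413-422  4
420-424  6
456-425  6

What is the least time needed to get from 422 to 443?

10 s

Shortest distances from 422:
422: 0
420: 4  (via 422)
413: 4  (via 422)
454: 5  (via 420)
436: 8  (via 420)
425: 8  (via 422)
457: 9  (via 420)
443: 10  (via 436)
Shortest route: 422 → 420 → 436 → 443 = 10 s.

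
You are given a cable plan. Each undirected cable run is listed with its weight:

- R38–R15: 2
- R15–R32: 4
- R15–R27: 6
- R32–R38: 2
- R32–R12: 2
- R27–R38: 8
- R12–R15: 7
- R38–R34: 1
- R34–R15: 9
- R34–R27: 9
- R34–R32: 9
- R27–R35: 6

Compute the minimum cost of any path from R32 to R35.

16

Compare a few routes:
R32 → R38 → R34 → R27 → R35: 2+1+9+6 = 18
R32 → R38 → R27 → R35: 2+8+6 = 16
The minimum is 16 via R32 → R38 → R27 → R35.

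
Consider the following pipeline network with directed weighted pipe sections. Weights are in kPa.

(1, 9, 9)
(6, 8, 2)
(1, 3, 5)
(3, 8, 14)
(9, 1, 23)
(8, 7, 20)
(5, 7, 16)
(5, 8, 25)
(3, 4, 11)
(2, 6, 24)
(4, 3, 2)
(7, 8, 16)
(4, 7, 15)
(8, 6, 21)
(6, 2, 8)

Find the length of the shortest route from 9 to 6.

Running Dijkstra from 9:
9: 0
1: 23  (via 9)
3: 28  (via 1)
4: 39  (via 3)
8: 42  (via 3)
7: 54  (via 4)
6: 63  (via 8)
Shortest route: 9 → 1 → 3 → 8 → 6 = 63 kPa.

63 kPa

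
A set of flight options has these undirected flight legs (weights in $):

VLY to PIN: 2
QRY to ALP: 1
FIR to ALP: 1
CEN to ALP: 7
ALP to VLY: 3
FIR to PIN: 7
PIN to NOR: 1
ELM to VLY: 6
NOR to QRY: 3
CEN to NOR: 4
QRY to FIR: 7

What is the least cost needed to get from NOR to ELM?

$9

Candidate routes:
NOR - QRY - ALP - VLY - ELM: 3+1+3+6 = 13
NOR - PIN - VLY - ELM: 1+2+6 = 9
The minimum is $9 via NOR - PIN - VLY - ELM.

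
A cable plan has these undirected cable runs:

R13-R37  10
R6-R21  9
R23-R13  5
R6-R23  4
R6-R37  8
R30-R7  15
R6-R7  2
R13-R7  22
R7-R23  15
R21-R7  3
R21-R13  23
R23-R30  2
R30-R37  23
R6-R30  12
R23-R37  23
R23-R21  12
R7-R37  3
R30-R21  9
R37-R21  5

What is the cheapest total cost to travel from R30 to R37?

Shortest distances from R30:
R30: 0
R23: 2  (via R30)
R6: 6  (via R23)
R13: 7  (via R23)
R7: 8  (via R6)
R21: 9  (via R30)
R37: 11  (via R7)
Shortest route: R30–R23–R6–R7–R37 = 11.

11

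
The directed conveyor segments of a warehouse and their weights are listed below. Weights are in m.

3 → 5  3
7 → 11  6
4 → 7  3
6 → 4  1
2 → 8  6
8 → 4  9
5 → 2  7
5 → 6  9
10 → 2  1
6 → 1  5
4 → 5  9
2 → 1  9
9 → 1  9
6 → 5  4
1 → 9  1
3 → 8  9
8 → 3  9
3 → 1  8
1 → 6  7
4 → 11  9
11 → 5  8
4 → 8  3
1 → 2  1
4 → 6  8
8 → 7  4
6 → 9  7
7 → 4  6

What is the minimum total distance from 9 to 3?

Candidate routes:
9 - 1 - 2 - 8 - 3: 9+1+6+9 = 25
9 - 1 - 6 - 4 - 5 - 2 - 8 - 3: 9+7+1+9+7+6+9 = 48
9 - 1 - 6 - 4 - 8 - 3: 9+7+1+3+9 = 29
9 - 1 - 6 - 5 - 2 - 8 - 3: 9+7+4+7+6+9 = 42
The minimum is 25 m via 9 - 1 - 2 - 8 - 3.

25 m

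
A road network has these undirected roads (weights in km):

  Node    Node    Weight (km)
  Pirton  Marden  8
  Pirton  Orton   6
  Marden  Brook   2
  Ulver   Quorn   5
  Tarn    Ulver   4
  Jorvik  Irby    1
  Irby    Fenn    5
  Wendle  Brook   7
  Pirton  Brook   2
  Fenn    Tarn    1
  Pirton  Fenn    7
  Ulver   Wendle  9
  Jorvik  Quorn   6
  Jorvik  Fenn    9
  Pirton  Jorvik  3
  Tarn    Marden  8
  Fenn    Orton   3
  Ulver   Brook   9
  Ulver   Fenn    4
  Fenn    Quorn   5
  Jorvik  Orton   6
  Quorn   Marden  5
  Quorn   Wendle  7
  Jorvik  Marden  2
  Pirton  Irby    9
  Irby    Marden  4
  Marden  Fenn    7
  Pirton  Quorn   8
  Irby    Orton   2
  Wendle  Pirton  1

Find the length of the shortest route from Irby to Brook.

Compare a few routes:
Irby → Marden → Brook: 4+2 = 6
Irby → Jorvik → Marden → Brook: 1+2+2 = 5
Irby → Orton → Pirton → Brook: 2+6+2 = 10
Irby → Jorvik → Pirton → Brook: 1+3+2 = 6
Cheapest is Irby → Jorvik → Marden → Brook at 5 km.

5 km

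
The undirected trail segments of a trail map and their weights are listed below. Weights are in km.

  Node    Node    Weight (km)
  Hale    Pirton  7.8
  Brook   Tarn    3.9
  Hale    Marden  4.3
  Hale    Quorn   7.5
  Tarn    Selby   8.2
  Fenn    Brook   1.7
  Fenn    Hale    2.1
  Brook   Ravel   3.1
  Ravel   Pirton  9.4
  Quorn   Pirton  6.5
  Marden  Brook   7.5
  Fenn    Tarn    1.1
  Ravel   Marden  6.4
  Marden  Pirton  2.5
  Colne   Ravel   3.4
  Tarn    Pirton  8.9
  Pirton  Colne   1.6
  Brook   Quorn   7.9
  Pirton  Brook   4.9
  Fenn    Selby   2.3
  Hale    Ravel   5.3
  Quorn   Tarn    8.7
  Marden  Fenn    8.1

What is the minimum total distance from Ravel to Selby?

Shortest distances from Ravel:
Ravel: 0
Brook: 3.1  (via Ravel)
Colne: 3.4  (via Ravel)
Fenn: 4.8  (via Brook)
Pirton: 5  (via Colne)
Hale: 5.3  (via Ravel)
Tarn: 5.9  (via Fenn)
Marden: 6.4  (via Ravel)
Selby: 7.1  (via Fenn)
Shortest route: Ravel–Brook–Fenn–Selby = 7.1 km.

7.1 km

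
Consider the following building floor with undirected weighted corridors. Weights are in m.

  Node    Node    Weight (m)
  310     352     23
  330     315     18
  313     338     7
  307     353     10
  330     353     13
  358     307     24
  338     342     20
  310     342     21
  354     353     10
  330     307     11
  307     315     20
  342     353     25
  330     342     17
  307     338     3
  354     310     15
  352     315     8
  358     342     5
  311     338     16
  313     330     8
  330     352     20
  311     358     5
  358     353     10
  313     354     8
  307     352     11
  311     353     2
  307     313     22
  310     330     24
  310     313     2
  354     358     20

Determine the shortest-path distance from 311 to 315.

Compare a few routes:
311 - 338 - 307 - 352 - 315: 16+3+11+8 = 38
311 - 353 - 307 - 315: 2+10+20 = 32
311 - 353 - 330 - 315: 2+13+18 = 33
311 - 353 - 307 - 352 - 315: 2+10+11+8 = 31
Cheapest is 311 - 353 - 307 - 352 - 315 at 31 m.

31 m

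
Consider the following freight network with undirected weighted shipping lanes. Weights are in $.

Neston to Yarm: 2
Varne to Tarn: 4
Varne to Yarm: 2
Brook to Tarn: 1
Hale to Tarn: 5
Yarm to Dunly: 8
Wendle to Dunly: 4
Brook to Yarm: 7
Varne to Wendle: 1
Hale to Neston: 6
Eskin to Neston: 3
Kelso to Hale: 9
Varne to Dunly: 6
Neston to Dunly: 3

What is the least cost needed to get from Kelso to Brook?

Running Dijkstra from Kelso:
Kelso: 0
Hale: 9  (via Kelso)
Tarn: 14  (via Hale)
Brook: 15  (via Tarn)
Shortest route: Kelso–Hale–Tarn–Brook = $15.

$15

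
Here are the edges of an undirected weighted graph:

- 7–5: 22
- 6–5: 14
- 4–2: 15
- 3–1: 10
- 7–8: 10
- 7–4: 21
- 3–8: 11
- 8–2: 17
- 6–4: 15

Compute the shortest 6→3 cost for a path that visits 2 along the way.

Shortest 6→2: 6–4–2 = 30
Best 2 to 3: 2–8–3 costing 28
Total via 2: 30 + 28 = 58.

58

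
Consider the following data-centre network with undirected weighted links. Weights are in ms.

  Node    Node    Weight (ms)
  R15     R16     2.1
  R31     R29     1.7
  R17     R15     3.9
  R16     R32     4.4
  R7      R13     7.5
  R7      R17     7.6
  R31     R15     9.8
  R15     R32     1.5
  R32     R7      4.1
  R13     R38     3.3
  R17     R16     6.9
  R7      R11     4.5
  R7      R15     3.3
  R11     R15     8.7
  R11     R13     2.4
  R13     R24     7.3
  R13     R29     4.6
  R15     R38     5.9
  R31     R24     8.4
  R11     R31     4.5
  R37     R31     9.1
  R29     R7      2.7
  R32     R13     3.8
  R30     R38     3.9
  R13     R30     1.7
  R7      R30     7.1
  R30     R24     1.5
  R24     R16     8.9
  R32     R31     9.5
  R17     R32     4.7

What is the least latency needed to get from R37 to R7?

Running Dijkstra from R37:
R37: 0
R31: 9.1  (via R37)
R29: 10.8  (via R31)
R7: 13.5  (via R29)
Shortest route: R37 → R31 → R29 → R7 = 13.5 ms.

13.5 ms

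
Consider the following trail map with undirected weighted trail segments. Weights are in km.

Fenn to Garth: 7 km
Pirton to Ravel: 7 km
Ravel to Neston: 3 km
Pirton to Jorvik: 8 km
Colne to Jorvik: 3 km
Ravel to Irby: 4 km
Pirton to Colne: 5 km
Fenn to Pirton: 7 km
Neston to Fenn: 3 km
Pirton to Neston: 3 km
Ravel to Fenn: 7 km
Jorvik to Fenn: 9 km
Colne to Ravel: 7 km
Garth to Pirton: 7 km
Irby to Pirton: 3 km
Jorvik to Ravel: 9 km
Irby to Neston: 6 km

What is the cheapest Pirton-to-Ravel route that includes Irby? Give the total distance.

7 km

Shortest Pirton→Irby: Pirton → Irby = 3
Shortest Irby→Ravel: Irby → Ravel = 4
Total via Irby: 3 + 4 = 7 km.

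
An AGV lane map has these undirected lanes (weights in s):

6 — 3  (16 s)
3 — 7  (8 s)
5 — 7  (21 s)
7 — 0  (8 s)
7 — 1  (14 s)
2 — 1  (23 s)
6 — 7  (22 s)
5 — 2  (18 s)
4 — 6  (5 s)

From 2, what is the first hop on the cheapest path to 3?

1

Compare a few routes:
2 → 5 → 7 → 3: 18+21+8 = 47
2 → 5 → 7 → 6 → 3: 18+21+22+16 = 77
2 → 1 → 7 → 6 → 3: 23+14+22+16 = 75
2 → 1 → 7 → 3: 23+14+8 = 45
Cheapest is 2 → 1 → 7 → 3 at 45 s.
So from 2 the first move is to 1.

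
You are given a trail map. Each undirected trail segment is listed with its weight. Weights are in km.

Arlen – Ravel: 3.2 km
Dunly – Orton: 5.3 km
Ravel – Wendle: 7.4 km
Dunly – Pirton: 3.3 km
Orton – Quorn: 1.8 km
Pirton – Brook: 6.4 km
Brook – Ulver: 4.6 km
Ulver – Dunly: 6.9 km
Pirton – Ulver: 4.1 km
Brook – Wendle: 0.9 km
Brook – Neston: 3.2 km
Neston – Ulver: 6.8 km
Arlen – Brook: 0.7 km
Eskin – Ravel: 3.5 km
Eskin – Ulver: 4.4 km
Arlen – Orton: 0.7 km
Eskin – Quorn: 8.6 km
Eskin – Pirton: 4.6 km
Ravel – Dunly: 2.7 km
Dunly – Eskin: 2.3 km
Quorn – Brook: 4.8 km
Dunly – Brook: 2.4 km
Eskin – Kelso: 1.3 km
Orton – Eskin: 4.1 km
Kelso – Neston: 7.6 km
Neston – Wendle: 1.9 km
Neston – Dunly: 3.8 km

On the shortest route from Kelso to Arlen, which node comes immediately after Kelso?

Eskin

Enumerating some paths:
Kelso–Eskin–Orton–Arlen: 1.3+4.1+0.7 = 6.1
Kelso–Eskin–Ravel–Arlen: 1.3+3.5+3.2 = 8
Kelso–Eskin–Dunly–Brook–Arlen: 1.3+2.3+2.4+0.7 = 6.7
Cheapest is Kelso–Eskin–Orton–Arlen at 6.1 km.
So from Kelso the first move is to Eskin.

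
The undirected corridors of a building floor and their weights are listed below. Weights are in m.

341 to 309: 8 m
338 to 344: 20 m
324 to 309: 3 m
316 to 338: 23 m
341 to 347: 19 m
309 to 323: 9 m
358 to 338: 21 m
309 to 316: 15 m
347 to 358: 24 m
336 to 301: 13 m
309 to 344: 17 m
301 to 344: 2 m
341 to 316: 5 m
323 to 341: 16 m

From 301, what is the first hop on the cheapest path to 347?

Compare a few routes:
301–344–309–323–341–347: 2+17+9+16+19 = 63
301–344–309–316–341–347: 2+17+15+5+19 = 58
301–344–309–341–347: 2+17+8+19 = 46
The minimum is 46 m via 301–344–309–341–347.
So from 301 the first move is to 344.

344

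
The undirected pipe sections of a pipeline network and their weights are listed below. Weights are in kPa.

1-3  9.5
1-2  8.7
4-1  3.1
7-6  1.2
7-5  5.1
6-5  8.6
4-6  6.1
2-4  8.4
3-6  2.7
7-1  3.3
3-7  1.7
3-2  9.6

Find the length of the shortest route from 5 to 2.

Running Dijkstra from 5:
5: 0
7: 5.1  (via 5)
6: 6.3  (via 7)
3: 6.8  (via 7)
1: 8.4  (via 7)
4: 11.5  (via 1)
2: 16.4  (via 3)
Shortest route: 5–7–3–2 = 16.4 kPa.

16.4 kPa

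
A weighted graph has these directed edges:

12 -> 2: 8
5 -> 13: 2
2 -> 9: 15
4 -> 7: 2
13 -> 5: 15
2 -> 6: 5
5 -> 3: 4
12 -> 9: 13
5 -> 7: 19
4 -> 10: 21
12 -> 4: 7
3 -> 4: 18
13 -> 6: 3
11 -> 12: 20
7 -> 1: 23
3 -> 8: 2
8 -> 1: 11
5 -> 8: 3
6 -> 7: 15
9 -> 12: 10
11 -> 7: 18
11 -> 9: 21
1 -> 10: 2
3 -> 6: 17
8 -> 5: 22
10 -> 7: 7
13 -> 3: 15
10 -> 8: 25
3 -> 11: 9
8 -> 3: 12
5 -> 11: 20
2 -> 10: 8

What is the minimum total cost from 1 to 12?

Compare a few routes:
1–10–8–3–11–12: 2+25+12+9+20 = 68
1–10–8–3–11–9–12: 2+25+12+9+21+10 = 79
Cheapest is 1–10–8–3–11–12 at 68.

68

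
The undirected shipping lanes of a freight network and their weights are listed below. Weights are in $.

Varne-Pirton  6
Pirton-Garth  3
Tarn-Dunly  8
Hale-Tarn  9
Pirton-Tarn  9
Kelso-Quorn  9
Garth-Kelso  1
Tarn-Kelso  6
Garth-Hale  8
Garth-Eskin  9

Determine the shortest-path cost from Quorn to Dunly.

Candidate routes:
Quorn–Kelso–Garth–Pirton–Tarn–Dunly: 9+1+3+9+8 = 30
Quorn–Kelso–Garth–Hale–Tarn–Dunly: 9+1+8+9+8 = 35
Quorn–Kelso–Tarn–Dunly: 9+6+8 = 23
Cheapest is Quorn–Kelso–Tarn–Dunly at $23.

$23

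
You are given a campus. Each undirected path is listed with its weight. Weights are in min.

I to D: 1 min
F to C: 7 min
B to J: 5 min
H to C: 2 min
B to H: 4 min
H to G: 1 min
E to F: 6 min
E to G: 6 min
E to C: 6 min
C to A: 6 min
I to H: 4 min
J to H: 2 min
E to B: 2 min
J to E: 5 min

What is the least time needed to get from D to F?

14 min

Candidate routes:
D–I–H–B–E–F: 1+4+4+2+6 = 17
D–I–H–G–E–F: 1+4+1+6+6 = 18
D–I–H–J–E–F: 1+4+2+5+6 = 18
D–I–H–C–F: 1+4+2+7 = 14
The minimum is 14 min via D–I–H–C–F.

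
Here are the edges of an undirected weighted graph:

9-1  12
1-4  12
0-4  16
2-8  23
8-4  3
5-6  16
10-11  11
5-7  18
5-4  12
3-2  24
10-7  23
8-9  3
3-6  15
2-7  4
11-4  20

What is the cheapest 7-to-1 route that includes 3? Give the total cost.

83

Shortest 7→3: 7–2–3 = 28
Shortest 3→1: 3–6–5–4–1 = 55
Total via 3: 28 + 55 = 83.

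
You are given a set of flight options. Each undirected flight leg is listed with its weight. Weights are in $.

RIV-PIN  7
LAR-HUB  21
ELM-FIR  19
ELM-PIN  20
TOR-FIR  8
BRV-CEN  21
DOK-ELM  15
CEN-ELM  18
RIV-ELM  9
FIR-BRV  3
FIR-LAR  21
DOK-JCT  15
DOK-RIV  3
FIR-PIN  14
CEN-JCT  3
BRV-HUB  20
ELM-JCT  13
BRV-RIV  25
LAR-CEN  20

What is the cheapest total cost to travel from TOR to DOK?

Running Dijkstra from TOR:
TOR: 0
FIR: 8  (via TOR)
BRV: 11  (via FIR)
PIN: 22  (via FIR)
ELM: 27  (via FIR)
RIV: 29  (via PIN)
LAR: 29  (via FIR)
HUB: 31  (via BRV)
CEN: 32  (via BRV)
DOK: 32  (via RIV)
Shortest route: TOR → FIR → PIN → RIV → DOK = $32.

$32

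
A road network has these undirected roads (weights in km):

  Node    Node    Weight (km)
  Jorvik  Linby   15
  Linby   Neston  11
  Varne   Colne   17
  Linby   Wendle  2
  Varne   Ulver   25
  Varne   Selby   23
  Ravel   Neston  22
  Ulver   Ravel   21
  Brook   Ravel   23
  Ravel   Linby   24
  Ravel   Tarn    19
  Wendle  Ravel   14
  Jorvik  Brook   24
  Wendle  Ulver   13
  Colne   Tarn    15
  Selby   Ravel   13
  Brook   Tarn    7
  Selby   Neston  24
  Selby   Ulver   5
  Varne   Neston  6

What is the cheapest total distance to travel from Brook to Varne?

39 km

Enumerating some paths:
Brook → Ravel → Neston → Varne: 23+22+6 = 51
Brook → Tarn → Ravel → Neston → Varne: 7+19+22+6 = 54
Brook → Jorvik → Linby → Neston → Varne: 24+15+11+6 = 56
Brook → Tarn → Colne → Varne: 7+15+17 = 39
Cheapest is Brook → Tarn → Colne → Varne at 39 km.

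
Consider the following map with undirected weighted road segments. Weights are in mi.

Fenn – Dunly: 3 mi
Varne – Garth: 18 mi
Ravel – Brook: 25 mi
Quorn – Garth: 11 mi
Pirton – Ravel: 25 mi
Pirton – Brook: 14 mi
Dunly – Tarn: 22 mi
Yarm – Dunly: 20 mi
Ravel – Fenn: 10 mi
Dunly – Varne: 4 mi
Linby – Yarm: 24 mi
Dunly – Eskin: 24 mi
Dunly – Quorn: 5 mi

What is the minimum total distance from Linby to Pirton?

82 mi

Settle nodes by increasing distance from Linby:
Linby: 0
Yarm: 24  (via Linby)
Dunly: 44  (via Yarm)
Fenn: 47  (via Dunly)
Varne: 48  (via Dunly)
Quorn: 49  (via Dunly)
Ravel: 57  (via Fenn)
Garth: 60  (via Quorn)
Tarn: 66  (via Dunly)
Eskin: 68  (via Dunly)
Brook: 82  (via Ravel)
Pirton: 82  (via Ravel)
Shortest route: Linby–Yarm–Dunly–Fenn–Ravel–Pirton = 82 mi.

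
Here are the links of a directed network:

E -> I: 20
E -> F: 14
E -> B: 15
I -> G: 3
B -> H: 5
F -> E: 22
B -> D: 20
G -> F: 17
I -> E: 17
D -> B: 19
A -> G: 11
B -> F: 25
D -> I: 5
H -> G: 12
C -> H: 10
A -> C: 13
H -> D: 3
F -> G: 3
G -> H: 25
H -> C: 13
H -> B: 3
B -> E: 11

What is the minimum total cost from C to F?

Compare a few routes:
C → H → G → F: 10+12+17 = 39
C → H → D → I → E → F: 10+3+5+17+14 = 49
C → H → B → F: 10+3+25 = 38
Cheapest is C → H → B → F at 38.

38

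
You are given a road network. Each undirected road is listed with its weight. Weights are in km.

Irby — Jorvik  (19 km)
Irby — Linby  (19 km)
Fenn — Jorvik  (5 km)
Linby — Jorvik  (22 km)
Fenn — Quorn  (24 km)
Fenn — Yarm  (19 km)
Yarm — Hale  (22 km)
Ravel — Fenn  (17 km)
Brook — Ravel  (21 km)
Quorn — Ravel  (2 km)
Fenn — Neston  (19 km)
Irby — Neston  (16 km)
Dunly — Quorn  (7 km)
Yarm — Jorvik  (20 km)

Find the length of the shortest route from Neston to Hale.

60 km

Candidate routes:
Neston → Fenn → Yarm → Hale: 19+19+22 = 60
Neston → Fenn → Jorvik → Yarm → Hale: 19+5+20+22 = 66
Cheapest is Neston → Fenn → Yarm → Hale at 60 km.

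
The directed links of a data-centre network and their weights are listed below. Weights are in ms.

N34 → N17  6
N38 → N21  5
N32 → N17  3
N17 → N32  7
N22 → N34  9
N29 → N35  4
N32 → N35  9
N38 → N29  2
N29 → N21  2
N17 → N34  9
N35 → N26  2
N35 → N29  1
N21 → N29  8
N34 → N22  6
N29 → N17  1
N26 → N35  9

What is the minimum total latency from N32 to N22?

Settle nodes by increasing distance from N32:
N32: 0
N17: 3  (via N32)
N35: 9  (via N32)
N29: 10  (via N35)
N26: 11  (via N35)
N34: 12  (via N17)
N21: 12  (via N29)
N22: 18  (via N34)
Shortest route: N32 → N17 → N34 → N22 = 18 ms.

18 ms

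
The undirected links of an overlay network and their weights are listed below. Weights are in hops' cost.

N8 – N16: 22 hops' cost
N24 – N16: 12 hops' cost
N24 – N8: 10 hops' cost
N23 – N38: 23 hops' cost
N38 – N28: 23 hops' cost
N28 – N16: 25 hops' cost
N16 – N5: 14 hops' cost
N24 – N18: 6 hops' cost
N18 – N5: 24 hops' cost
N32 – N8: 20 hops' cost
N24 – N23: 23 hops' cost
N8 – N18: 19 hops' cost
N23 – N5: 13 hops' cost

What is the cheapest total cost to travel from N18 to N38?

Compare a few routes:
N18 - N5 - N23 - N38: 24+13+23 = 60
N18 - N24 - N16 - N28 - N38: 6+12+25+23 = 66
N18 - N24 - N16 - N5 - N23 - N38: 6+12+14+13+23 = 68
N18 - N24 - N23 - N38: 6+23+23 = 52
Cheapest is N18 - N24 - N23 - N38 at 52 hops' cost.

52 hops' cost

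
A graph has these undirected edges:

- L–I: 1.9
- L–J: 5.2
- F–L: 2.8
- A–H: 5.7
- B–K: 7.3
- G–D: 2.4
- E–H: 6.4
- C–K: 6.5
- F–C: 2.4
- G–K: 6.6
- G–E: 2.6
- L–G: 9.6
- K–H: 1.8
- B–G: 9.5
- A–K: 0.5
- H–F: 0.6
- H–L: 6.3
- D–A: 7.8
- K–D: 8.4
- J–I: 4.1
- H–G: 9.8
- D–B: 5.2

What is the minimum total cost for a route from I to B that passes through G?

19.1

Shortest I→G: I–L–G = 11.5
Shortest G→B: G–D–B = 7.6
Total via G: 11.5 + 7.6 = 19.1.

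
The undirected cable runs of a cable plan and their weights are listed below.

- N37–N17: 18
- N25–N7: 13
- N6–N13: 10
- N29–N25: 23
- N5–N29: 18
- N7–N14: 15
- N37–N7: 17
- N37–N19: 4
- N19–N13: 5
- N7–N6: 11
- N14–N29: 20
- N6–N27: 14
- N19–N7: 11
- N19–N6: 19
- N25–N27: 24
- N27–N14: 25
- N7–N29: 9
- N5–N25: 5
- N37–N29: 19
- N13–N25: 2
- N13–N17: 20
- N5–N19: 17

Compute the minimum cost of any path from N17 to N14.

48

Running Dijkstra from N17:
N17: 0
N37: 18  (via N17)
N13: 20  (via N17)
N25: 22  (via N13)
N19: 22  (via N37)
N5: 27  (via N25)
N6: 30  (via N13)
N7: 33  (via N19)
N29: 37  (via N37)
N27: 44  (via N6)
N14: 48  (via N7)
Shortest route: N17 → N37 → N19 → N7 → N14 = 48.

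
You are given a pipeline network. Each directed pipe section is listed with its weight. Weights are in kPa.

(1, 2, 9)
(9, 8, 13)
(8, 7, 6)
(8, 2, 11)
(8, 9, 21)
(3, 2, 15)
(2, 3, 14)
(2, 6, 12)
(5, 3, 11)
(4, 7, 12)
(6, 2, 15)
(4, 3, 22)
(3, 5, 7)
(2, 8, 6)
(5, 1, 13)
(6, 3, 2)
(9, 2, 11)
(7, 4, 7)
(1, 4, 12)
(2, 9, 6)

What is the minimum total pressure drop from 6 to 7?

27 kPa

Running Dijkstra from 6:
6: 0
3: 2  (via 6)
5: 9  (via 3)
2: 15  (via 6)
8: 21  (via 2)
9: 21  (via 2)
1: 22  (via 5)
7: 27  (via 8)
Shortest route: 6 → 2 → 8 → 7 = 27 kPa.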